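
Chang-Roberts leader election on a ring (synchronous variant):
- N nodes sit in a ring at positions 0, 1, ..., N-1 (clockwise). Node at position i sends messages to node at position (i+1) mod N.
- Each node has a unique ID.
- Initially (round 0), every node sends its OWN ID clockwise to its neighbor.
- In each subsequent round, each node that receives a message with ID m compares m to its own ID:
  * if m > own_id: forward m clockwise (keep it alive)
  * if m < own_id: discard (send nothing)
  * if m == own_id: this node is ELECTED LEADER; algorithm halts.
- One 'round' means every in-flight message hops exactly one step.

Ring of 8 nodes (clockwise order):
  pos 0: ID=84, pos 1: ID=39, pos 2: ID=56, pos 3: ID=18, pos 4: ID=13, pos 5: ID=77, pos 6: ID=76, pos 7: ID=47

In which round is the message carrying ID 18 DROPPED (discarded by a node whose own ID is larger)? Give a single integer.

Round 1: pos1(id39) recv 84: fwd; pos2(id56) recv 39: drop; pos3(id18) recv 56: fwd; pos4(id13) recv 18: fwd; pos5(id77) recv 13: drop; pos6(id76) recv 77: fwd; pos7(id47) recv 76: fwd; pos0(id84) recv 47: drop
Round 2: pos2(id56) recv 84: fwd; pos4(id13) recv 56: fwd; pos5(id77) recv 18: drop; pos7(id47) recv 77: fwd; pos0(id84) recv 76: drop
Round 3: pos3(id18) recv 84: fwd; pos5(id77) recv 56: drop; pos0(id84) recv 77: drop
Round 4: pos4(id13) recv 84: fwd
Round 5: pos5(id77) recv 84: fwd
Round 6: pos6(id76) recv 84: fwd
Round 7: pos7(id47) recv 84: fwd
Round 8: pos0(id84) recv 84: ELECTED
Message ID 18 originates at pos 3; dropped at pos 5 in round 2

Answer: 2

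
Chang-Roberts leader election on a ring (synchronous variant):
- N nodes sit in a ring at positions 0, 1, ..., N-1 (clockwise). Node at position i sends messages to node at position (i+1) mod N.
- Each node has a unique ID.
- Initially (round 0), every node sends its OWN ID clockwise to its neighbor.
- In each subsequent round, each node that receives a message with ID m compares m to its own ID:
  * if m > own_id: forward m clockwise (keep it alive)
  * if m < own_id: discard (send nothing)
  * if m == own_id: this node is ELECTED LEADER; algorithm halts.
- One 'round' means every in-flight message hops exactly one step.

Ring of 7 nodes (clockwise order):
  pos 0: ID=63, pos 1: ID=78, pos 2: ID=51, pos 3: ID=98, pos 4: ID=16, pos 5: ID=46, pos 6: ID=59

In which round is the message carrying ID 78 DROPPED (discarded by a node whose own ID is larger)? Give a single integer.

Round 1: pos1(id78) recv 63: drop; pos2(id51) recv 78: fwd; pos3(id98) recv 51: drop; pos4(id16) recv 98: fwd; pos5(id46) recv 16: drop; pos6(id59) recv 46: drop; pos0(id63) recv 59: drop
Round 2: pos3(id98) recv 78: drop; pos5(id46) recv 98: fwd
Round 3: pos6(id59) recv 98: fwd
Round 4: pos0(id63) recv 98: fwd
Round 5: pos1(id78) recv 98: fwd
Round 6: pos2(id51) recv 98: fwd
Round 7: pos3(id98) recv 98: ELECTED
Message ID 78 originates at pos 1; dropped at pos 3 in round 2

Answer: 2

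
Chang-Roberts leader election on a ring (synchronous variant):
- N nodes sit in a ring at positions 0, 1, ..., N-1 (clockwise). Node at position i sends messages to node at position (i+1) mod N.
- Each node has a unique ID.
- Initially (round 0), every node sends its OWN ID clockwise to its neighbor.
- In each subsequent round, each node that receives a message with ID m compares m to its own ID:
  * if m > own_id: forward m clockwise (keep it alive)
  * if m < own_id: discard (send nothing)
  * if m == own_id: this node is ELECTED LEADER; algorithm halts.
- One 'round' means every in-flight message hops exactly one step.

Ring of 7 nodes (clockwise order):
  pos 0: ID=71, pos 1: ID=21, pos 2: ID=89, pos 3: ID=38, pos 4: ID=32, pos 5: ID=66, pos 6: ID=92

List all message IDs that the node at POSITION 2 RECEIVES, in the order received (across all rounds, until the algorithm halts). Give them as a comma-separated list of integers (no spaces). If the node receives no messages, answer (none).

Round 1: pos1(id21) recv 71: fwd; pos2(id89) recv 21: drop; pos3(id38) recv 89: fwd; pos4(id32) recv 38: fwd; pos5(id66) recv 32: drop; pos6(id92) recv 66: drop; pos0(id71) recv 92: fwd
Round 2: pos2(id89) recv 71: drop; pos4(id32) recv 89: fwd; pos5(id66) recv 38: drop; pos1(id21) recv 92: fwd
Round 3: pos5(id66) recv 89: fwd; pos2(id89) recv 92: fwd
Round 4: pos6(id92) recv 89: drop; pos3(id38) recv 92: fwd
Round 5: pos4(id32) recv 92: fwd
Round 6: pos5(id66) recv 92: fwd
Round 7: pos6(id92) recv 92: ELECTED

Answer: 21,71,92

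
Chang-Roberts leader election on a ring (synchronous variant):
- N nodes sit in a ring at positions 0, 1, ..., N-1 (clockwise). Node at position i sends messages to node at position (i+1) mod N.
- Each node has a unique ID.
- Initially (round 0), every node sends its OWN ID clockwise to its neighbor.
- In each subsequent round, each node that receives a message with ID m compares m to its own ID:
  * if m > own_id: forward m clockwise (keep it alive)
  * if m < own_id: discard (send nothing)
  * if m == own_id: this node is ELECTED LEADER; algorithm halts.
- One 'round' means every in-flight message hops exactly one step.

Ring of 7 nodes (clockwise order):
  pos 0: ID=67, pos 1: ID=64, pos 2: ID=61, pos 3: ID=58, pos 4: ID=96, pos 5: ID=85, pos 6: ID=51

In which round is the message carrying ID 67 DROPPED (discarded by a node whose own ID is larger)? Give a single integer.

Answer: 4

Derivation:
Round 1: pos1(id64) recv 67: fwd; pos2(id61) recv 64: fwd; pos3(id58) recv 61: fwd; pos4(id96) recv 58: drop; pos5(id85) recv 96: fwd; pos6(id51) recv 85: fwd; pos0(id67) recv 51: drop
Round 2: pos2(id61) recv 67: fwd; pos3(id58) recv 64: fwd; pos4(id96) recv 61: drop; pos6(id51) recv 96: fwd; pos0(id67) recv 85: fwd
Round 3: pos3(id58) recv 67: fwd; pos4(id96) recv 64: drop; pos0(id67) recv 96: fwd; pos1(id64) recv 85: fwd
Round 4: pos4(id96) recv 67: drop; pos1(id64) recv 96: fwd; pos2(id61) recv 85: fwd
Round 5: pos2(id61) recv 96: fwd; pos3(id58) recv 85: fwd
Round 6: pos3(id58) recv 96: fwd; pos4(id96) recv 85: drop
Round 7: pos4(id96) recv 96: ELECTED
Message ID 67 originates at pos 0; dropped at pos 4 in round 4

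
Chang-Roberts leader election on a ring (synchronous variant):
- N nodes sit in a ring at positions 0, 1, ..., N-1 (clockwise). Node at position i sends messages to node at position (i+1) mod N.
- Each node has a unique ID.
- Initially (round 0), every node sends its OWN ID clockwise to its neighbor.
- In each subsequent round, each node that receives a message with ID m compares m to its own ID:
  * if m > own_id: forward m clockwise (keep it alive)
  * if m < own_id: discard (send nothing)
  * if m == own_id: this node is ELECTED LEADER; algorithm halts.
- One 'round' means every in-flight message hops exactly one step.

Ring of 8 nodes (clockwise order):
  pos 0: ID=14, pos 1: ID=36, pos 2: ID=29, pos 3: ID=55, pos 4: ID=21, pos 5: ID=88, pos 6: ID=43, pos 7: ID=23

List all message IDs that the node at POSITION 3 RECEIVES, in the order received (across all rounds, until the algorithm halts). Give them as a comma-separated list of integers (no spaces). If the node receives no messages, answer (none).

Round 1: pos1(id36) recv 14: drop; pos2(id29) recv 36: fwd; pos3(id55) recv 29: drop; pos4(id21) recv 55: fwd; pos5(id88) recv 21: drop; pos6(id43) recv 88: fwd; pos7(id23) recv 43: fwd; pos0(id14) recv 23: fwd
Round 2: pos3(id55) recv 36: drop; pos5(id88) recv 55: drop; pos7(id23) recv 88: fwd; pos0(id14) recv 43: fwd; pos1(id36) recv 23: drop
Round 3: pos0(id14) recv 88: fwd; pos1(id36) recv 43: fwd
Round 4: pos1(id36) recv 88: fwd; pos2(id29) recv 43: fwd
Round 5: pos2(id29) recv 88: fwd; pos3(id55) recv 43: drop
Round 6: pos3(id55) recv 88: fwd
Round 7: pos4(id21) recv 88: fwd
Round 8: pos5(id88) recv 88: ELECTED

Answer: 29,36,43,88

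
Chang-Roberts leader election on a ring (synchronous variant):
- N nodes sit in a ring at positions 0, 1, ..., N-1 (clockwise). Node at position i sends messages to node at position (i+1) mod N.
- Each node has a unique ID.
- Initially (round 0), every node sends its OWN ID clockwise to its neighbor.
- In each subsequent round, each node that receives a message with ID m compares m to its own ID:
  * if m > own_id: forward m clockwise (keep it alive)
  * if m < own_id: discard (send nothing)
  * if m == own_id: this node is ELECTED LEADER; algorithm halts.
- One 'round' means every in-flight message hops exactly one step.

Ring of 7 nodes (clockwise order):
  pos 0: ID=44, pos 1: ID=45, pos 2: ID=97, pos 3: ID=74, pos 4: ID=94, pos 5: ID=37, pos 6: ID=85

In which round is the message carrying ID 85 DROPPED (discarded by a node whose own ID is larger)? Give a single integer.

Round 1: pos1(id45) recv 44: drop; pos2(id97) recv 45: drop; pos3(id74) recv 97: fwd; pos4(id94) recv 74: drop; pos5(id37) recv 94: fwd; pos6(id85) recv 37: drop; pos0(id44) recv 85: fwd
Round 2: pos4(id94) recv 97: fwd; pos6(id85) recv 94: fwd; pos1(id45) recv 85: fwd
Round 3: pos5(id37) recv 97: fwd; pos0(id44) recv 94: fwd; pos2(id97) recv 85: drop
Round 4: pos6(id85) recv 97: fwd; pos1(id45) recv 94: fwd
Round 5: pos0(id44) recv 97: fwd; pos2(id97) recv 94: drop
Round 6: pos1(id45) recv 97: fwd
Round 7: pos2(id97) recv 97: ELECTED
Message ID 85 originates at pos 6; dropped at pos 2 in round 3

Answer: 3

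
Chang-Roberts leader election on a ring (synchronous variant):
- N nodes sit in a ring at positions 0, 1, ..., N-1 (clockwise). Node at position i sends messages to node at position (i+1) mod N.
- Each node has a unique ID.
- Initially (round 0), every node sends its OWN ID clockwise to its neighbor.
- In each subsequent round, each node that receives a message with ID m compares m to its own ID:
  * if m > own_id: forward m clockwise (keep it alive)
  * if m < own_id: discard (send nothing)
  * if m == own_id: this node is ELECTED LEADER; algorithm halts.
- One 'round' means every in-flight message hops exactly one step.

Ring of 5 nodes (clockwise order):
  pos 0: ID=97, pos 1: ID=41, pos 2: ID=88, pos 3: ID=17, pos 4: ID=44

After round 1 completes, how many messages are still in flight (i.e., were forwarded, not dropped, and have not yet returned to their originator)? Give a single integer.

Answer: 2

Derivation:
Round 1: pos1(id41) recv 97: fwd; pos2(id88) recv 41: drop; pos3(id17) recv 88: fwd; pos4(id44) recv 17: drop; pos0(id97) recv 44: drop
After round 1: 2 messages still in flight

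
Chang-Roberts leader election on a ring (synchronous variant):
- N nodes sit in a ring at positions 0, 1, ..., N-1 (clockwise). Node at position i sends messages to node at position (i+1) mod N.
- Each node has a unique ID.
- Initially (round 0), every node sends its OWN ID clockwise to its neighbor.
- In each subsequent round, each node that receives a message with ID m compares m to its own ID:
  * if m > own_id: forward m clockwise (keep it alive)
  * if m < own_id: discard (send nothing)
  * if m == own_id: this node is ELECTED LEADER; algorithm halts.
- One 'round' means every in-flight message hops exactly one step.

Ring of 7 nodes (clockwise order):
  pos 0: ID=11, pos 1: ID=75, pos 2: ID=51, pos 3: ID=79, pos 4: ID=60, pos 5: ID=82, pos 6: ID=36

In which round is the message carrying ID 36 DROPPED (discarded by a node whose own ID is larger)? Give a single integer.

Round 1: pos1(id75) recv 11: drop; pos2(id51) recv 75: fwd; pos3(id79) recv 51: drop; pos4(id60) recv 79: fwd; pos5(id82) recv 60: drop; pos6(id36) recv 82: fwd; pos0(id11) recv 36: fwd
Round 2: pos3(id79) recv 75: drop; pos5(id82) recv 79: drop; pos0(id11) recv 82: fwd; pos1(id75) recv 36: drop
Round 3: pos1(id75) recv 82: fwd
Round 4: pos2(id51) recv 82: fwd
Round 5: pos3(id79) recv 82: fwd
Round 6: pos4(id60) recv 82: fwd
Round 7: pos5(id82) recv 82: ELECTED
Message ID 36 originates at pos 6; dropped at pos 1 in round 2

Answer: 2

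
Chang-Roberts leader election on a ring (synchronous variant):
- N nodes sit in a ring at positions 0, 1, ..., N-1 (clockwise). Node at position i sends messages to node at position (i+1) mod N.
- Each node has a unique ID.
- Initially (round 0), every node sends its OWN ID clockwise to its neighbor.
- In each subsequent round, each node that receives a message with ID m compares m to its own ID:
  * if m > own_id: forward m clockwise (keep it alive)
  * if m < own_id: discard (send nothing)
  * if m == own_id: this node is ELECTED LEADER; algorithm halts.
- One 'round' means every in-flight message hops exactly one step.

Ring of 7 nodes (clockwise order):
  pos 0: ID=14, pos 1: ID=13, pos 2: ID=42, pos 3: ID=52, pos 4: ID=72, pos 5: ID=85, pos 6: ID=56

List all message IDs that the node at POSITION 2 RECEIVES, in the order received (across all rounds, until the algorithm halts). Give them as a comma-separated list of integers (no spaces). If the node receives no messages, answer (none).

Round 1: pos1(id13) recv 14: fwd; pos2(id42) recv 13: drop; pos3(id52) recv 42: drop; pos4(id72) recv 52: drop; pos5(id85) recv 72: drop; pos6(id56) recv 85: fwd; pos0(id14) recv 56: fwd
Round 2: pos2(id42) recv 14: drop; pos0(id14) recv 85: fwd; pos1(id13) recv 56: fwd
Round 3: pos1(id13) recv 85: fwd; pos2(id42) recv 56: fwd
Round 4: pos2(id42) recv 85: fwd; pos3(id52) recv 56: fwd
Round 5: pos3(id52) recv 85: fwd; pos4(id72) recv 56: drop
Round 6: pos4(id72) recv 85: fwd
Round 7: pos5(id85) recv 85: ELECTED

Answer: 13,14,56,85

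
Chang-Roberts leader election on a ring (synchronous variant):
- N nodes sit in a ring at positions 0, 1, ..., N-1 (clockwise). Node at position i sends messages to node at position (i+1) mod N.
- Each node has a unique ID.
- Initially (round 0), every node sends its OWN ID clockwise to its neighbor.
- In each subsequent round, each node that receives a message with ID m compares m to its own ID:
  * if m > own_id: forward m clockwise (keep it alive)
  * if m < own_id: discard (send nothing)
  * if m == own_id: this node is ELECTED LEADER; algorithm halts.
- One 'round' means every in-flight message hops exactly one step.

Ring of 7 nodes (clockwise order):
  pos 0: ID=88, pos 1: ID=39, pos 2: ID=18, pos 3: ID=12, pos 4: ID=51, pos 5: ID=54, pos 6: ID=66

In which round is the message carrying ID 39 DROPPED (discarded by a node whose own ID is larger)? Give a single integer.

Answer: 3

Derivation:
Round 1: pos1(id39) recv 88: fwd; pos2(id18) recv 39: fwd; pos3(id12) recv 18: fwd; pos4(id51) recv 12: drop; pos5(id54) recv 51: drop; pos6(id66) recv 54: drop; pos0(id88) recv 66: drop
Round 2: pos2(id18) recv 88: fwd; pos3(id12) recv 39: fwd; pos4(id51) recv 18: drop
Round 3: pos3(id12) recv 88: fwd; pos4(id51) recv 39: drop
Round 4: pos4(id51) recv 88: fwd
Round 5: pos5(id54) recv 88: fwd
Round 6: pos6(id66) recv 88: fwd
Round 7: pos0(id88) recv 88: ELECTED
Message ID 39 originates at pos 1; dropped at pos 4 in round 3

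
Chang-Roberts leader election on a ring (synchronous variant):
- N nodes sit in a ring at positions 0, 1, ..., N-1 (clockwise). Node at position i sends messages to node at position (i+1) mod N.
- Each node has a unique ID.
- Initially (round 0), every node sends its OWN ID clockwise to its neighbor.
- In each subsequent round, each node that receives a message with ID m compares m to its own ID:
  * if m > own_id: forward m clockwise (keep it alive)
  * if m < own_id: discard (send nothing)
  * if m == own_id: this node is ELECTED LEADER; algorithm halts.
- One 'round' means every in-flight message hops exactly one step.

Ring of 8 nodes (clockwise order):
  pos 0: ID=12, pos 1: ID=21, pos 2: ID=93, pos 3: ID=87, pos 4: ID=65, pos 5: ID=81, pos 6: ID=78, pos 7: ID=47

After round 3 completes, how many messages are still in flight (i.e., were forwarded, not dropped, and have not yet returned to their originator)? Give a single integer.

Answer: 4

Derivation:
Round 1: pos1(id21) recv 12: drop; pos2(id93) recv 21: drop; pos3(id87) recv 93: fwd; pos4(id65) recv 87: fwd; pos5(id81) recv 65: drop; pos6(id78) recv 81: fwd; pos7(id47) recv 78: fwd; pos0(id12) recv 47: fwd
Round 2: pos4(id65) recv 93: fwd; pos5(id81) recv 87: fwd; pos7(id47) recv 81: fwd; pos0(id12) recv 78: fwd; pos1(id21) recv 47: fwd
Round 3: pos5(id81) recv 93: fwd; pos6(id78) recv 87: fwd; pos0(id12) recv 81: fwd; pos1(id21) recv 78: fwd; pos2(id93) recv 47: drop
After round 3: 4 messages still in flight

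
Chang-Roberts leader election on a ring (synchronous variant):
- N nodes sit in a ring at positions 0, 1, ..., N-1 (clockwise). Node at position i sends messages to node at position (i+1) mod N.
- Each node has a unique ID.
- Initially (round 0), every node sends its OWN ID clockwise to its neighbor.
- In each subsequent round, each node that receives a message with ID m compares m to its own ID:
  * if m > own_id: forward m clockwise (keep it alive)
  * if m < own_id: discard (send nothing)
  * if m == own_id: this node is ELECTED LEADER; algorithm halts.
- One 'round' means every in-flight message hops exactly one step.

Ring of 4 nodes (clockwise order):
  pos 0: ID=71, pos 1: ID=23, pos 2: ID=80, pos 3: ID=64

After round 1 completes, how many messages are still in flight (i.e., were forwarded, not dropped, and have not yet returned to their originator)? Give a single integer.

Answer: 2

Derivation:
Round 1: pos1(id23) recv 71: fwd; pos2(id80) recv 23: drop; pos3(id64) recv 80: fwd; pos0(id71) recv 64: drop
After round 1: 2 messages still in flight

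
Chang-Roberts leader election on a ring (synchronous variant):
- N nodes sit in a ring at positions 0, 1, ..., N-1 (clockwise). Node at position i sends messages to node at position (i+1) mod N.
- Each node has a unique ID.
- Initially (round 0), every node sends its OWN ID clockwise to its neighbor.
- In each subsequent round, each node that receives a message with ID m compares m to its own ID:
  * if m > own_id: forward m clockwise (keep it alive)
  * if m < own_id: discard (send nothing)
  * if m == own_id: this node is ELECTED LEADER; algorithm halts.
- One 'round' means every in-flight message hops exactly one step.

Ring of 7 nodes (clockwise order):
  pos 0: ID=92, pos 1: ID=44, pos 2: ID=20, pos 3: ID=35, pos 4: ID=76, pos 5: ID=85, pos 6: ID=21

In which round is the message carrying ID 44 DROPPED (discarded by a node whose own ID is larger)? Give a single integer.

Round 1: pos1(id44) recv 92: fwd; pos2(id20) recv 44: fwd; pos3(id35) recv 20: drop; pos4(id76) recv 35: drop; pos5(id85) recv 76: drop; pos6(id21) recv 85: fwd; pos0(id92) recv 21: drop
Round 2: pos2(id20) recv 92: fwd; pos3(id35) recv 44: fwd; pos0(id92) recv 85: drop
Round 3: pos3(id35) recv 92: fwd; pos4(id76) recv 44: drop
Round 4: pos4(id76) recv 92: fwd
Round 5: pos5(id85) recv 92: fwd
Round 6: pos6(id21) recv 92: fwd
Round 7: pos0(id92) recv 92: ELECTED
Message ID 44 originates at pos 1; dropped at pos 4 in round 3

Answer: 3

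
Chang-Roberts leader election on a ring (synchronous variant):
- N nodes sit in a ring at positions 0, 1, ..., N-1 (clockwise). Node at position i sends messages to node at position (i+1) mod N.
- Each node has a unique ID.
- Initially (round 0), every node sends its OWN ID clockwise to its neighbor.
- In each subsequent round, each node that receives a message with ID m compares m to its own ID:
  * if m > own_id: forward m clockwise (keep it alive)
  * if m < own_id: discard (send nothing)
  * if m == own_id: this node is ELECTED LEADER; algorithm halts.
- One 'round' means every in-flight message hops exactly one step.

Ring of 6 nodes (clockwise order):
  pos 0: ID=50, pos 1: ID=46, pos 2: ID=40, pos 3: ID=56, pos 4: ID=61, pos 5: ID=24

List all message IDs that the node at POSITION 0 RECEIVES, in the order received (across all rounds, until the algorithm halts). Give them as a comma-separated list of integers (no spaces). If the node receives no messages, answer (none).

Answer: 24,61

Derivation:
Round 1: pos1(id46) recv 50: fwd; pos2(id40) recv 46: fwd; pos3(id56) recv 40: drop; pos4(id61) recv 56: drop; pos5(id24) recv 61: fwd; pos0(id50) recv 24: drop
Round 2: pos2(id40) recv 50: fwd; pos3(id56) recv 46: drop; pos0(id50) recv 61: fwd
Round 3: pos3(id56) recv 50: drop; pos1(id46) recv 61: fwd
Round 4: pos2(id40) recv 61: fwd
Round 5: pos3(id56) recv 61: fwd
Round 6: pos4(id61) recv 61: ELECTED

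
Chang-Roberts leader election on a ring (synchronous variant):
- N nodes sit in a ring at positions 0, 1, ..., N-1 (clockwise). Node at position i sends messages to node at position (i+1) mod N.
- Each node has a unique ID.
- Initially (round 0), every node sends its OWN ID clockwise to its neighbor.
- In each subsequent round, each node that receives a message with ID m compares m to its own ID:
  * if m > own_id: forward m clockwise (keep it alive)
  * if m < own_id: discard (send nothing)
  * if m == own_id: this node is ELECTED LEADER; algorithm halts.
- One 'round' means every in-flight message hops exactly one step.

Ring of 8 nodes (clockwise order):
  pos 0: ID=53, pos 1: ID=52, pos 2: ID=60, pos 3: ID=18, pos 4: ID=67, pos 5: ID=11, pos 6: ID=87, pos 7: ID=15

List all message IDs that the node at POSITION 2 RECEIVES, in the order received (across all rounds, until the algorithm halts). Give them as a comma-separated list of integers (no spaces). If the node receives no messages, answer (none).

Answer: 52,53,87

Derivation:
Round 1: pos1(id52) recv 53: fwd; pos2(id60) recv 52: drop; pos3(id18) recv 60: fwd; pos4(id67) recv 18: drop; pos5(id11) recv 67: fwd; pos6(id87) recv 11: drop; pos7(id15) recv 87: fwd; pos0(id53) recv 15: drop
Round 2: pos2(id60) recv 53: drop; pos4(id67) recv 60: drop; pos6(id87) recv 67: drop; pos0(id53) recv 87: fwd
Round 3: pos1(id52) recv 87: fwd
Round 4: pos2(id60) recv 87: fwd
Round 5: pos3(id18) recv 87: fwd
Round 6: pos4(id67) recv 87: fwd
Round 7: pos5(id11) recv 87: fwd
Round 8: pos6(id87) recv 87: ELECTED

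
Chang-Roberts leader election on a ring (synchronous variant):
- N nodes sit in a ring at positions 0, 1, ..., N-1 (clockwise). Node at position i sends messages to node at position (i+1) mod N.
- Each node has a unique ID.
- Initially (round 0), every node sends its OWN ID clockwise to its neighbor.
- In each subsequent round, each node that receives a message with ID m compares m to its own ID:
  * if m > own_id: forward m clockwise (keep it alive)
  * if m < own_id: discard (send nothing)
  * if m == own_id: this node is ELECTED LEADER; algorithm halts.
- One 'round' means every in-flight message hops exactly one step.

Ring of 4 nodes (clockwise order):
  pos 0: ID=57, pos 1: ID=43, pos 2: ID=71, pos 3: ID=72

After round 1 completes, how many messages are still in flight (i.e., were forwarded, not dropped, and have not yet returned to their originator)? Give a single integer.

Answer: 2

Derivation:
Round 1: pos1(id43) recv 57: fwd; pos2(id71) recv 43: drop; pos3(id72) recv 71: drop; pos0(id57) recv 72: fwd
After round 1: 2 messages still in flight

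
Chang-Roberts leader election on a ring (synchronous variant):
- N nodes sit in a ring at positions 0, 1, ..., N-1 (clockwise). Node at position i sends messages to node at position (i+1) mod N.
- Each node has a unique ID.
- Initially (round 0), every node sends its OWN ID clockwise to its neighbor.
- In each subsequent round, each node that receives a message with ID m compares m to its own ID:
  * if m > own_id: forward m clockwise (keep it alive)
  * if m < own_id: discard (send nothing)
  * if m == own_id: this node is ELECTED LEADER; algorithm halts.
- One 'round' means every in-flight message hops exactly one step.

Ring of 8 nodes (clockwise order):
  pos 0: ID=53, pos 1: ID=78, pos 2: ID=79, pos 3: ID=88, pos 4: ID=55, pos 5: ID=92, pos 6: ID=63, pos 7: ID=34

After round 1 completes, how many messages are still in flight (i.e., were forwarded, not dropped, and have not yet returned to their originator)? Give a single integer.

Round 1: pos1(id78) recv 53: drop; pos2(id79) recv 78: drop; pos3(id88) recv 79: drop; pos4(id55) recv 88: fwd; pos5(id92) recv 55: drop; pos6(id63) recv 92: fwd; pos7(id34) recv 63: fwd; pos0(id53) recv 34: drop
After round 1: 3 messages still in flight

Answer: 3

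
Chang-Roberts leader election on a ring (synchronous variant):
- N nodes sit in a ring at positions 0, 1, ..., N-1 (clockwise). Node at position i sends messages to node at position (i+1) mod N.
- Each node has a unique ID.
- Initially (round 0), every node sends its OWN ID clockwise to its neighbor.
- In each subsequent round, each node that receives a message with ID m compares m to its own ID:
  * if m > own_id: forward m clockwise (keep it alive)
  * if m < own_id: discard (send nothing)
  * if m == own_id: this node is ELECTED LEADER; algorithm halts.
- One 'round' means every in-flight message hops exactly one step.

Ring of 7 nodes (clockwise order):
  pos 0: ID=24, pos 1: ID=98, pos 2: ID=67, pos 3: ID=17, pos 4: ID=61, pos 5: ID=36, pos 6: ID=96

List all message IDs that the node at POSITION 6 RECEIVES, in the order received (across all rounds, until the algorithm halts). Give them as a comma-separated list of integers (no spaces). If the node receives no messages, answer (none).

Round 1: pos1(id98) recv 24: drop; pos2(id67) recv 98: fwd; pos3(id17) recv 67: fwd; pos4(id61) recv 17: drop; pos5(id36) recv 61: fwd; pos6(id96) recv 36: drop; pos0(id24) recv 96: fwd
Round 2: pos3(id17) recv 98: fwd; pos4(id61) recv 67: fwd; pos6(id96) recv 61: drop; pos1(id98) recv 96: drop
Round 3: pos4(id61) recv 98: fwd; pos5(id36) recv 67: fwd
Round 4: pos5(id36) recv 98: fwd; pos6(id96) recv 67: drop
Round 5: pos6(id96) recv 98: fwd
Round 6: pos0(id24) recv 98: fwd
Round 7: pos1(id98) recv 98: ELECTED

Answer: 36,61,67,98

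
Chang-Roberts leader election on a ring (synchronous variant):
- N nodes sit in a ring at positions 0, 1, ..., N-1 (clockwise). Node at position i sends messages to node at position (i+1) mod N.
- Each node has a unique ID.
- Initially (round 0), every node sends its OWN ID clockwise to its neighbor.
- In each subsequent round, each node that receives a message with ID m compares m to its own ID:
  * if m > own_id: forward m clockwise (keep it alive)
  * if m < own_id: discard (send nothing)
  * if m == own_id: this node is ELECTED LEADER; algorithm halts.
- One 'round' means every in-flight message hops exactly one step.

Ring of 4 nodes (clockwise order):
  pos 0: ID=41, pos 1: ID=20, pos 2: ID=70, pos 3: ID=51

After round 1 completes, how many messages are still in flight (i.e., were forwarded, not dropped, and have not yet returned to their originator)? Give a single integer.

Round 1: pos1(id20) recv 41: fwd; pos2(id70) recv 20: drop; pos3(id51) recv 70: fwd; pos0(id41) recv 51: fwd
After round 1: 3 messages still in flight

Answer: 3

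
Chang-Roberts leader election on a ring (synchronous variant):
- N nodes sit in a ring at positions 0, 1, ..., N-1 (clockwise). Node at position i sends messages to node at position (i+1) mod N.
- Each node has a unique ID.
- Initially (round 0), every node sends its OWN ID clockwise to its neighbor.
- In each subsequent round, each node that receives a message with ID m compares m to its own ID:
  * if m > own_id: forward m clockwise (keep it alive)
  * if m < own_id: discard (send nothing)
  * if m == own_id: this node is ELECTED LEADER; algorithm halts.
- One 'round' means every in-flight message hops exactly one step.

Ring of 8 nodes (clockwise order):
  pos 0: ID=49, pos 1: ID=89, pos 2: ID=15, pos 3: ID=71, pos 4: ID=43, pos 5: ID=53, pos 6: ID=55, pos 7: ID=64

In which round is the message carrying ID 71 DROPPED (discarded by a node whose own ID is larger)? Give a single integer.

Round 1: pos1(id89) recv 49: drop; pos2(id15) recv 89: fwd; pos3(id71) recv 15: drop; pos4(id43) recv 71: fwd; pos5(id53) recv 43: drop; pos6(id55) recv 53: drop; pos7(id64) recv 55: drop; pos0(id49) recv 64: fwd
Round 2: pos3(id71) recv 89: fwd; pos5(id53) recv 71: fwd; pos1(id89) recv 64: drop
Round 3: pos4(id43) recv 89: fwd; pos6(id55) recv 71: fwd
Round 4: pos5(id53) recv 89: fwd; pos7(id64) recv 71: fwd
Round 5: pos6(id55) recv 89: fwd; pos0(id49) recv 71: fwd
Round 6: pos7(id64) recv 89: fwd; pos1(id89) recv 71: drop
Round 7: pos0(id49) recv 89: fwd
Round 8: pos1(id89) recv 89: ELECTED
Message ID 71 originates at pos 3; dropped at pos 1 in round 6

Answer: 6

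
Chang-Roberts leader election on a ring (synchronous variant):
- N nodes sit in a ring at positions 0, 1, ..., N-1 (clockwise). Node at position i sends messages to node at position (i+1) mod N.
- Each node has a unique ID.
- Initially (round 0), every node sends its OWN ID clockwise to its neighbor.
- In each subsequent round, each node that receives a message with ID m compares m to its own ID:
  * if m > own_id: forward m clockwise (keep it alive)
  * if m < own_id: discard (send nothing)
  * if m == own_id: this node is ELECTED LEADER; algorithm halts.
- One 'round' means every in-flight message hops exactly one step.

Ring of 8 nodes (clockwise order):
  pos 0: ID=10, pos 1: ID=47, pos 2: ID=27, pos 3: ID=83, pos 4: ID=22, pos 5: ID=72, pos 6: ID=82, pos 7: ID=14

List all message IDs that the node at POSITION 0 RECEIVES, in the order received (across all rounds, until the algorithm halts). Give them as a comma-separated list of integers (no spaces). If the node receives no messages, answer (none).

Round 1: pos1(id47) recv 10: drop; pos2(id27) recv 47: fwd; pos3(id83) recv 27: drop; pos4(id22) recv 83: fwd; pos5(id72) recv 22: drop; pos6(id82) recv 72: drop; pos7(id14) recv 82: fwd; pos0(id10) recv 14: fwd
Round 2: pos3(id83) recv 47: drop; pos5(id72) recv 83: fwd; pos0(id10) recv 82: fwd; pos1(id47) recv 14: drop
Round 3: pos6(id82) recv 83: fwd; pos1(id47) recv 82: fwd
Round 4: pos7(id14) recv 83: fwd; pos2(id27) recv 82: fwd
Round 5: pos0(id10) recv 83: fwd; pos3(id83) recv 82: drop
Round 6: pos1(id47) recv 83: fwd
Round 7: pos2(id27) recv 83: fwd
Round 8: pos3(id83) recv 83: ELECTED

Answer: 14,82,83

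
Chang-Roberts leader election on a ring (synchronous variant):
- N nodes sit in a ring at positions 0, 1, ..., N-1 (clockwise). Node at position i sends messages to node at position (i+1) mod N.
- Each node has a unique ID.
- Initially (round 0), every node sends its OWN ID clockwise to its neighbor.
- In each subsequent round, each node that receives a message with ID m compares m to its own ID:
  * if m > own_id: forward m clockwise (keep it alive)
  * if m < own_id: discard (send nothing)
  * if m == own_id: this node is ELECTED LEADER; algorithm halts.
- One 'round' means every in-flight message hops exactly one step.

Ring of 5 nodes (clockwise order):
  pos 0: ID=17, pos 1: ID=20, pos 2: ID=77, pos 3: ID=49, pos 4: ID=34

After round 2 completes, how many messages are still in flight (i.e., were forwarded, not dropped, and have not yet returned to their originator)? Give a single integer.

Answer: 3

Derivation:
Round 1: pos1(id20) recv 17: drop; pos2(id77) recv 20: drop; pos3(id49) recv 77: fwd; pos4(id34) recv 49: fwd; pos0(id17) recv 34: fwd
Round 2: pos4(id34) recv 77: fwd; pos0(id17) recv 49: fwd; pos1(id20) recv 34: fwd
After round 2: 3 messages still in flight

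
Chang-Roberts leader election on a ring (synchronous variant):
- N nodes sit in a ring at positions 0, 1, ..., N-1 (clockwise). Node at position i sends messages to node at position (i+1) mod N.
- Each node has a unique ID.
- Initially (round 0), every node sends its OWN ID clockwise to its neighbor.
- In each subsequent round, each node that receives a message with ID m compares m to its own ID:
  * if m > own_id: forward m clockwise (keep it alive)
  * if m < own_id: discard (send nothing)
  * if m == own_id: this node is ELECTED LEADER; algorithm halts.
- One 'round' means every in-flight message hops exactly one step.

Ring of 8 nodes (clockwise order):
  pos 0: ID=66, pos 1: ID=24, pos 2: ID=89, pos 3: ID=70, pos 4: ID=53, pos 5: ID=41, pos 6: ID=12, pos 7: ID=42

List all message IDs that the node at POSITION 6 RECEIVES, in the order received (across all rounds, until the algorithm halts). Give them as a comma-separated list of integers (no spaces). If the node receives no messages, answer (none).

Answer: 41,53,70,89

Derivation:
Round 1: pos1(id24) recv 66: fwd; pos2(id89) recv 24: drop; pos3(id70) recv 89: fwd; pos4(id53) recv 70: fwd; pos5(id41) recv 53: fwd; pos6(id12) recv 41: fwd; pos7(id42) recv 12: drop; pos0(id66) recv 42: drop
Round 2: pos2(id89) recv 66: drop; pos4(id53) recv 89: fwd; pos5(id41) recv 70: fwd; pos6(id12) recv 53: fwd; pos7(id42) recv 41: drop
Round 3: pos5(id41) recv 89: fwd; pos6(id12) recv 70: fwd; pos7(id42) recv 53: fwd
Round 4: pos6(id12) recv 89: fwd; pos7(id42) recv 70: fwd; pos0(id66) recv 53: drop
Round 5: pos7(id42) recv 89: fwd; pos0(id66) recv 70: fwd
Round 6: pos0(id66) recv 89: fwd; pos1(id24) recv 70: fwd
Round 7: pos1(id24) recv 89: fwd; pos2(id89) recv 70: drop
Round 8: pos2(id89) recv 89: ELECTED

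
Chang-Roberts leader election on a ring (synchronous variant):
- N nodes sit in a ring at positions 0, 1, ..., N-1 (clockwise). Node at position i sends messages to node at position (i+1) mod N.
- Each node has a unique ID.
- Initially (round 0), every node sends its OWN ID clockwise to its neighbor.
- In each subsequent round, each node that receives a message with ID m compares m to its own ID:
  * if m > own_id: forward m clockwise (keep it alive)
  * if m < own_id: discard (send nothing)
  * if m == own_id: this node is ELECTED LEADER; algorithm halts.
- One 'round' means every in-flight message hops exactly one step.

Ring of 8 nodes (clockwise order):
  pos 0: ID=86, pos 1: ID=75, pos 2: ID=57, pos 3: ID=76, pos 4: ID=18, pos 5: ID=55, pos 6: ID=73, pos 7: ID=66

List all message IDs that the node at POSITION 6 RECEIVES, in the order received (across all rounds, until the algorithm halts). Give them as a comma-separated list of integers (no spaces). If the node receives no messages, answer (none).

Answer: 55,76,86

Derivation:
Round 1: pos1(id75) recv 86: fwd; pos2(id57) recv 75: fwd; pos3(id76) recv 57: drop; pos4(id18) recv 76: fwd; pos5(id55) recv 18: drop; pos6(id73) recv 55: drop; pos7(id66) recv 73: fwd; pos0(id86) recv 66: drop
Round 2: pos2(id57) recv 86: fwd; pos3(id76) recv 75: drop; pos5(id55) recv 76: fwd; pos0(id86) recv 73: drop
Round 3: pos3(id76) recv 86: fwd; pos6(id73) recv 76: fwd
Round 4: pos4(id18) recv 86: fwd; pos7(id66) recv 76: fwd
Round 5: pos5(id55) recv 86: fwd; pos0(id86) recv 76: drop
Round 6: pos6(id73) recv 86: fwd
Round 7: pos7(id66) recv 86: fwd
Round 8: pos0(id86) recv 86: ELECTED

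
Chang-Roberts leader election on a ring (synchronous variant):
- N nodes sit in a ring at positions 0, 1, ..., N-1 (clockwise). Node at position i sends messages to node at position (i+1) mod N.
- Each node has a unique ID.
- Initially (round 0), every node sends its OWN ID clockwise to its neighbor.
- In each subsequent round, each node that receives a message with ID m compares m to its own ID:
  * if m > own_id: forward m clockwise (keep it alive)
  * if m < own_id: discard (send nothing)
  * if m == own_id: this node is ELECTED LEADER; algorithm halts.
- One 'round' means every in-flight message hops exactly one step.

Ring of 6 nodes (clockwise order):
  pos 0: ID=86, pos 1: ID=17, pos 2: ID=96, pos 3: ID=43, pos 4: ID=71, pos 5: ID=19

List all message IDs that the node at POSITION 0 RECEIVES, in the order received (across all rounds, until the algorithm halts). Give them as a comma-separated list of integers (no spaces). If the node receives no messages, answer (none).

Answer: 19,71,96

Derivation:
Round 1: pos1(id17) recv 86: fwd; pos2(id96) recv 17: drop; pos3(id43) recv 96: fwd; pos4(id71) recv 43: drop; pos5(id19) recv 71: fwd; pos0(id86) recv 19: drop
Round 2: pos2(id96) recv 86: drop; pos4(id71) recv 96: fwd; pos0(id86) recv 71: drop
Round 3: pos5(id19) recv 96: fwd
Round 4: pos0(id86) recv 96: fwd
Round 5: pos1(id17) recv 96: fwd
Round 6: pos2(id96) recv 96: ELECTED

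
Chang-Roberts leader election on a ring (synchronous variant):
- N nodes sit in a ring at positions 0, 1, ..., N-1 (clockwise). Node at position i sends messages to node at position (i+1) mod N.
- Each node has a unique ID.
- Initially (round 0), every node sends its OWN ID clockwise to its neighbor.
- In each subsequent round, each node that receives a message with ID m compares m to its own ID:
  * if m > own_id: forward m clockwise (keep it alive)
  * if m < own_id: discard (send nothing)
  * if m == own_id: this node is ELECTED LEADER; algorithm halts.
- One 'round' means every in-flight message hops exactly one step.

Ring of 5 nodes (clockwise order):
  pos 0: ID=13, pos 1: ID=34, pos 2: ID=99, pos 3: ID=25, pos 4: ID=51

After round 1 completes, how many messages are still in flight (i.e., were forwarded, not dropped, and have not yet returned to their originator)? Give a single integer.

Answer: 2

Derivation:
Round 1: pos1(id34) recv 13: drop; pos2(id99) recv 34: drop; pos3(id25) recv 99: fwd; pos4(id51) recv 25: drop; pos0(id13) recv 51: fwd
After round 1: 2 messages still in flight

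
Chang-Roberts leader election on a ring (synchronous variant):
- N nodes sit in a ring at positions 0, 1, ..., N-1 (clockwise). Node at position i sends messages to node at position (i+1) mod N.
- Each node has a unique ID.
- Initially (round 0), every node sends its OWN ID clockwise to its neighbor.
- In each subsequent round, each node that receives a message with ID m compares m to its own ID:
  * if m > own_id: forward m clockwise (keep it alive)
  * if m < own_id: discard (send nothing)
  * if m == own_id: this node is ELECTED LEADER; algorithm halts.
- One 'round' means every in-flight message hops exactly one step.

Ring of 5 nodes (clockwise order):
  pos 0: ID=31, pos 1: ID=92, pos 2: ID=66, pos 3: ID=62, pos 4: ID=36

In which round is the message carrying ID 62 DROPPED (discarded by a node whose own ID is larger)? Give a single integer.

Answer: 3

Derivation:
Round 1: pos1(id92) recv 31: drop; pos2(id66) recv 92: fwd; pos3(id62) recv 66: fwd; pos4(id36) recv 62: fwd; pos0(id31) recv 36: fwd
Round 2: pos3(id62) recv 92: fwd; pos4(id36) recv 66: fwd; pos0(id31) recv 62: fwd; pos1(id92) recv 36: drop
Round 3: pos4(id36) recv 92: fwd; pos0(id31) recv 66: fwd; pos1(id92) recv 62: drop
Round 4: pos0(id31) recv 92: fwd; pos1(id92) recv 66: drop
Round 5: pos1(id92) recv 92: ELECTED
Message ID 62 originates at pos 3; dropped at pos 1 in round 3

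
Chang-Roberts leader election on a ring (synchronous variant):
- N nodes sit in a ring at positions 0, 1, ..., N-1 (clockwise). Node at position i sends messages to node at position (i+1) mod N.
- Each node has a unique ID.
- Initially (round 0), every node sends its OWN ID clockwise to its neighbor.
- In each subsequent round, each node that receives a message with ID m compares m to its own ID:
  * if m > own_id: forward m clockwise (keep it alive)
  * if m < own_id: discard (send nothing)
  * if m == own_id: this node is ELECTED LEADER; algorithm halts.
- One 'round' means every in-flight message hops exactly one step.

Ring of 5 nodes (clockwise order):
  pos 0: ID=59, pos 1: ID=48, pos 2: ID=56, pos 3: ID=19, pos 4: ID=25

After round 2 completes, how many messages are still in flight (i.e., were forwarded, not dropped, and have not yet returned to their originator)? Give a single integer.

Answer: 2

Derivation:
Round 1: pos1(id48) recv 59: fwd; pos2(id56) recv 48: drop; pos3(id19) recv 56: fwd; pos4(id25) recv 19: drop; pos0(id59) recv 25: drop
Round 2: pos2(id56) recv 59: fwd; pos4(id25) recv 56: fwd
After round 2: 2 messages still in flight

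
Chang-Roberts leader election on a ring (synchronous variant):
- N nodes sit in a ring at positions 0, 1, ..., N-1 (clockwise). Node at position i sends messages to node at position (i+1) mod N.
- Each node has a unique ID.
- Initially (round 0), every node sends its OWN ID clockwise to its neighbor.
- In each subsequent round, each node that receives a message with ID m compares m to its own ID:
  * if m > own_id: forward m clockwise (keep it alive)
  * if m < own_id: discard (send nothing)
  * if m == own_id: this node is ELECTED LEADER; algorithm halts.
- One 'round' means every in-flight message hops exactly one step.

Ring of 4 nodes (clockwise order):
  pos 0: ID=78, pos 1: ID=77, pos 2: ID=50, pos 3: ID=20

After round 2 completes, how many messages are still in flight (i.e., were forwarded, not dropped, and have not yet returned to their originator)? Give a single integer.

Answer: 2

Derivation:
Round 1: pos1(id77) recv 78: fwd; pos2(id50) recv 77: fwd; pos3(id20) recv 50: fwd; pos0(id78) recv 20: drop
Round 2: pos2(id50) recv 78: fwd; pos3(id20) recv 77: fwd; pos0(id78) recv 50: drop
After round 2: 2 messages still in flight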